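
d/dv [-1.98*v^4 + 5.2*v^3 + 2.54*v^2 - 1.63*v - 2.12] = -7.92*v^3 + 15.6*v^2 + 5.08*v - 1.63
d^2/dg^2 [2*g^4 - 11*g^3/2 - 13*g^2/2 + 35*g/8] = 24*g^2 - 33*g - 13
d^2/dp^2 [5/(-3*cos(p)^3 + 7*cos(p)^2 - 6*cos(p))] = 5*((-33*cos(p) + 56*cos(2*p) - 27*cos(3*p))*(3*cos(p)^2 - 7*cos(p) + 6)*cos(p)/4 - 2*(9*cos(p)^2 - 14*cos(p) + 6)^2*sin(p)^2)/((3*cos(p)^2 - 7*cos(p) + 6)^3*cos(p)^3)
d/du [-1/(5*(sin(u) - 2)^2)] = 2*cos(u)/(5*(sin(u) - 2)^3)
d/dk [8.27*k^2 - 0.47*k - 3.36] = 16.54*k - 0.47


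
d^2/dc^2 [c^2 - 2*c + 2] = 2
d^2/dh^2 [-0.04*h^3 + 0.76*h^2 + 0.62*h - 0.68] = 1.52 - 0.24*h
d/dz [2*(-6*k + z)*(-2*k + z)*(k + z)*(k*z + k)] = 2*k*(12*k^3 + 8*k^2*z + 4*k^2 - 21*k*z^2 - 14*k*z + 4*z^3 + 3*z^2)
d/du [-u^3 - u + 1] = -3*u^2 - 1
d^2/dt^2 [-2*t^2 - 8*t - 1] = -4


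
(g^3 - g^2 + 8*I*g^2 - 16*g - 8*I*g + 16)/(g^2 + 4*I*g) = g - 1 + 4*I - 4*I/g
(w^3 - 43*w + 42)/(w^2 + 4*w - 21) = (w^2 - 7*w + 6)/(w - 3)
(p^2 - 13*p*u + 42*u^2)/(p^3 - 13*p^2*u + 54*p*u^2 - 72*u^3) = (p - 7*u)/(p^2 - 7*p*u + 12*u^2)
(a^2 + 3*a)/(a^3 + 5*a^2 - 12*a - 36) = a*(a + 3)/(a^3 + 5*a^2 - 12*a - 36)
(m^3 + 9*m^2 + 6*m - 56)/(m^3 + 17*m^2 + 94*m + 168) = (m - 2)/(m + 6)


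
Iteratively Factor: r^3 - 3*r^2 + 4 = (r + 1)*(r^2 - 4*r + 4) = (r - 2)*(r + 1)*(r - 2)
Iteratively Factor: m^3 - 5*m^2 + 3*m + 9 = (m - 3)*(m^2 - 2*m - 3) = (m - 3)*(m + 1)*(m - 3)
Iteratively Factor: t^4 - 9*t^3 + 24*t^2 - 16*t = (t)*(t^3 - 9*t^2 + 24*t - 16) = t*(t - 1)*(t^2 - 8*t + 16) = t*(t - 4)*(t - 1)*(t - 4)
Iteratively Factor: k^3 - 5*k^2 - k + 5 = (k - 5)*(k^2 - 1) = (k - 5)*(k + 1)*(k - 1)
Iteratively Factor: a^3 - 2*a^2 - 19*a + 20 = (a + 4)*(a^2 - 6*a + 5) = (a - 1)*(a + 4)*(a - 5)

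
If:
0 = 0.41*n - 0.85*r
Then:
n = 2.07317073170732*r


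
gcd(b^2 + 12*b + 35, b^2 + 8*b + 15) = b + 5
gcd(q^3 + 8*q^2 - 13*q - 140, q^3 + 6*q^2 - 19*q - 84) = q^2 + 3*q - 28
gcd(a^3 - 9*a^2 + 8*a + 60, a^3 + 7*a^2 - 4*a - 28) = a + 2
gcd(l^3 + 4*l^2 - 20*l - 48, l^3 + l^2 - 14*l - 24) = l^2 - 2*l - 8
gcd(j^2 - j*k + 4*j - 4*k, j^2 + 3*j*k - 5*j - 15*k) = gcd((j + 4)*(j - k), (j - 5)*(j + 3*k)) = 1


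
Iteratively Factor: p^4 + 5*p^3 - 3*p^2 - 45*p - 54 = (p + 3)*(p^3 + 2*p^2 - 9*p - 18) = (p + 2)*(p + 3)*(p^2 - 9) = (p + 2)*(p + 3)^2*(p - 3)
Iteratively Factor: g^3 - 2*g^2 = (g)*(g^2 - 2*g) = g*(g - 2)*(g)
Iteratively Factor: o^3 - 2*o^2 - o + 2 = (o - 2)*(o^2 - 1) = (o - 2)*(o - 1)*(o + 1)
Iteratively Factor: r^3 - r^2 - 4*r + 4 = (r - 1)*(r^2 - 4) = (r - 1)*(r + 2)*(r - 2)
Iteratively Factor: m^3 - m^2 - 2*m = (m)*(m^2 - m - 2) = m*(m - 2)*(m + 1)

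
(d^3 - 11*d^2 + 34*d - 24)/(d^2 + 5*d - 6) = (d^2 - 10*d + 24)/(d + 6)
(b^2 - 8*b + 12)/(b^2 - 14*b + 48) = (b - 2)/(b - 8)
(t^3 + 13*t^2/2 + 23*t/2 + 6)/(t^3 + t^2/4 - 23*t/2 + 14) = 2*(2*t^2 + 5*t + 3)/(4*t^2 - 15*t + 14)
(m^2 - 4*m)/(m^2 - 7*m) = (m - 4)/(m - 7)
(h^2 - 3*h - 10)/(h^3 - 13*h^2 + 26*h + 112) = (h - 5)/(h^2 - 15*h + 56)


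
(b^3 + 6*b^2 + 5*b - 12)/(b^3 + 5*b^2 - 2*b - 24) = (b - 1)/(b - 2)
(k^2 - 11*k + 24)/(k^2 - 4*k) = (k^2 - 11*k + 24)/(k*(k - 4))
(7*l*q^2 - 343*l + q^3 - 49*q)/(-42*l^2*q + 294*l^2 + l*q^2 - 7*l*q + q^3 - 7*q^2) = (q + 7)/(-6*l + q)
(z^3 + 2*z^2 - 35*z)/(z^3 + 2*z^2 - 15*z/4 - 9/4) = 4*z*(z^2 + 2*z - 35)/(4*z^3 + 8*z^2 - 15*z - 9)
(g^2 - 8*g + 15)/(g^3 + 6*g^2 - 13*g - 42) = (g - 5)/(g^2 + 9*g + 14)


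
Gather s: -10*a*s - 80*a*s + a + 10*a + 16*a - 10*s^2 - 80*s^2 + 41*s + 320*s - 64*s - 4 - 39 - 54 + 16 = 27*a - 90*s^2 + s*(297 - 90*a) - 81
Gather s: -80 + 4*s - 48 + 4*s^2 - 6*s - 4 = 4*s^2 - 2*s - 132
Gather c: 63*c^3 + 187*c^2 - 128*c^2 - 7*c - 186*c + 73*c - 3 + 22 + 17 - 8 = 63*c^3 + 59*c^2 - 120*c + 28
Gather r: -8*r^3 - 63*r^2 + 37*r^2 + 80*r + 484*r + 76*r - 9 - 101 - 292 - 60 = -8*r^3 - 26*r^2 + 640*r - 462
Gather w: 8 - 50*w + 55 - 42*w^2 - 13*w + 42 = -42*w^2 - 63*w + 105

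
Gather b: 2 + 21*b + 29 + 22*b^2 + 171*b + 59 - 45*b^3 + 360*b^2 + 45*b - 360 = -45*b^3 + 382*b^2 + 237*b - 270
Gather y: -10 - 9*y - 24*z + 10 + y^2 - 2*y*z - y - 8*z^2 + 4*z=y^2 + y*(-2*z - 10) - 8*z^2 - 20*z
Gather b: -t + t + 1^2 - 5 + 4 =0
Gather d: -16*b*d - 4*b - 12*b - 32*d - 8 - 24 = -16*b + d*(-16*b - 32) - 32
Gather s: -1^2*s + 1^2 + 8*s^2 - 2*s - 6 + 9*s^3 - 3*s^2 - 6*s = 9*s^3 + 5*s^2 - 9*s - 5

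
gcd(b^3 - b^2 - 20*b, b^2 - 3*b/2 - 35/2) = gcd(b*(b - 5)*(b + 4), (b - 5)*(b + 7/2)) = b - 5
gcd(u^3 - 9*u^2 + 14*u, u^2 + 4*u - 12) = u - 2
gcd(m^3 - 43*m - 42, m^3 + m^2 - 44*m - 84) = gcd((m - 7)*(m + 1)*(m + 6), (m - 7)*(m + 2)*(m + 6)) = m^2 - m - 42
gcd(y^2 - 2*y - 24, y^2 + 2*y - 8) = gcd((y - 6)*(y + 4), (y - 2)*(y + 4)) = y + 4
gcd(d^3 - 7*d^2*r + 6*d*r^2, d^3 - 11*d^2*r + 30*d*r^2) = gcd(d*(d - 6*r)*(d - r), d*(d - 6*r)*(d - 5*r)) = -d^2 + 6*d*r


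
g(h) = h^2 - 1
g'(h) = 2*h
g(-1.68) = 1.82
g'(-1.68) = -3.36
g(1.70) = 1.89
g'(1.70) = 3.40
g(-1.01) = 0.02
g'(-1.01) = -2.02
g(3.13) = 8.80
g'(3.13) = 6.26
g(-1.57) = 1.46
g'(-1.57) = -3.14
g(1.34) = 0.80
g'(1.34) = 2.68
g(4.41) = 18.45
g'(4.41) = 8.82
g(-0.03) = -1.00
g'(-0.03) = -0.06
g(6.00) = 35.00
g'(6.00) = 12.00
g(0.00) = -1.00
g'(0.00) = 0.00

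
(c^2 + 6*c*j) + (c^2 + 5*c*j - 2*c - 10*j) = 2*c^2 + 11*c*j - 2*c - 10*j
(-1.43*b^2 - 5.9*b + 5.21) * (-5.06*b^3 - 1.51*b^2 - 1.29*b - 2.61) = 7.2358*b^5 + 32.0133*b^4 - 15.6089*b^3 + 3.4762*b^2 + 8.6781*b - 13.5981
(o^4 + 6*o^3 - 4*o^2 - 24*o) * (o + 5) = o^5 + 11*o^4 + 26*o^3 - 44*o^2 - 120*o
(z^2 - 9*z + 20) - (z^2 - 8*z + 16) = 4 - z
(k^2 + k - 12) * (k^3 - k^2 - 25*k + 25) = k^5 - 38*k^3 + 12*k^2 + 325*k - 300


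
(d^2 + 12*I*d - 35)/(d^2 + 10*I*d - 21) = (d + 5*I)/(d + 3*I)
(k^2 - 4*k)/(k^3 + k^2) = (k - 4)/(k*(k + 1))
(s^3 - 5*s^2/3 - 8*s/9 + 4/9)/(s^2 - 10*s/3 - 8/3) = (3*s^2 - 7*s + 2)/(3*(s - 4))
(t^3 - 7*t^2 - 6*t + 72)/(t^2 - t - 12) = t - 6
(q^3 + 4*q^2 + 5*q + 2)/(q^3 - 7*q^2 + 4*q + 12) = (q^2 + 3*q + 2)/(q^2 - 8*q + 12)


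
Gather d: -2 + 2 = 0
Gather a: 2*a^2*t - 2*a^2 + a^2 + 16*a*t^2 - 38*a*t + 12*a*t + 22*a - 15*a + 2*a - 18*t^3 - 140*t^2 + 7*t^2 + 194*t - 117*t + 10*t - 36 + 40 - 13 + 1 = a^2*(2*t - 1) + a*(16*t^2 - 26*t + 9) - 18*t^3 - 133*t^2 + 87*t - 8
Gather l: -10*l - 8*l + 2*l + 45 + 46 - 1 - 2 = 88 - 16*l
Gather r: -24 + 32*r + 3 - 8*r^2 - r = -8*r^2 + 31*r - 21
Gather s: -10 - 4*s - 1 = -4*s - 11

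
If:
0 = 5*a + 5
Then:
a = -1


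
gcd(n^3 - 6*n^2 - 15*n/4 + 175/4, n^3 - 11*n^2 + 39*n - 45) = n - 5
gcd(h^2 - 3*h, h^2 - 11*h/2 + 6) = 1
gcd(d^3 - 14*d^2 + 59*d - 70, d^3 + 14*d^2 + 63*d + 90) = 1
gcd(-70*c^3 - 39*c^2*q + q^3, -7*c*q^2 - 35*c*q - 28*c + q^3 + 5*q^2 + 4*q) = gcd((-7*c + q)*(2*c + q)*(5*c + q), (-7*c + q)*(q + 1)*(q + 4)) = -7*c + q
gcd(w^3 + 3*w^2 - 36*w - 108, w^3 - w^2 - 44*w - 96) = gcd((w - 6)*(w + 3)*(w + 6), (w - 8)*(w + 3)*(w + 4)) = w + 3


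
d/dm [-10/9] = 0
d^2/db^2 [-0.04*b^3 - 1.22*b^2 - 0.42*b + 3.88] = -0.24*b - 2.44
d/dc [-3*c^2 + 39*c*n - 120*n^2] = -6*c + 39*n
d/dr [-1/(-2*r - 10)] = -1/(2*(r + 5)^2)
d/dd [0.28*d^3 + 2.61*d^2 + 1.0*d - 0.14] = 0.84*d^2 + 5.22*d + 1.0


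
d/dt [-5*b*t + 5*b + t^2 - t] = -5*b + 2*t - 1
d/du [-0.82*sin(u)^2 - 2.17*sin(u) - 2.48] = -(1.64*sin(u) + 2.17)*cos(u)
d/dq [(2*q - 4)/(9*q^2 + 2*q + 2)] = 6*(-3*q^2 + 12*q + 2)/(81*q^4 + 36*q^3 + 40*q^2 + 8*q + 4)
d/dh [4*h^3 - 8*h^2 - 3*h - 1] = 12*h^2 - 16*h - 3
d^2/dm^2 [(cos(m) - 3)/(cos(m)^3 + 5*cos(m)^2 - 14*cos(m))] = (2*(cos(m) - 3)*(3*cos(m)^2 + 10*cos(m) - 14)^2*sin(m)^2 - (cos(m)^2 + 5*cos(m) - 14)^2*cos(m)^3 + (cos(m)^2 + 5*cos(m) - 14)*(12*(1 - cos(2*m))^2 + 318*cos(m) - 372*cos(2*m) + 26*cos(3*m) + 9*cos(4*m) + 35)*cos(m)/8)/((cos(m)^2 + 5*cos(m) - 14)^3*cos(m)^3)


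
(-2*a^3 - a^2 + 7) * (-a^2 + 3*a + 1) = 2*a^5 - 5*a^4 - 5*a^3 - 8*a^2 + 21*a + 7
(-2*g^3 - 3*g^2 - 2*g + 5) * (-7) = 14*g^3 + 21*g^2 + 14*g - 35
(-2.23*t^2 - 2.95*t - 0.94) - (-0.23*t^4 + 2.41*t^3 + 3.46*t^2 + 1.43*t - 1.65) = 0.23*t^4 - 2.41*t^3 - 5.69*t^2 - 4.38*t + 0.71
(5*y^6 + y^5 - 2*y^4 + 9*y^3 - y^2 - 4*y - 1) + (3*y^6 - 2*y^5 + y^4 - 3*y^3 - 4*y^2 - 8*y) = 8*y^6 - y^5 - y^4 + 6*y^3 - 5*y^2 - 12*y - 1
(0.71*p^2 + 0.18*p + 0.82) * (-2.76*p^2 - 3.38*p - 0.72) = -1.9596*p^4 - 2.8966*p^3 - 3.3828*p^2 - 2.9012*p - 0.5904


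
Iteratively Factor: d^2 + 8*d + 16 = (d + 4)*(d + 4)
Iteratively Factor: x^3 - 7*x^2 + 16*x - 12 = (x - 2)*(x^2 - 5*x + 6) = (x - 3)*(x - 2)*(x - 2)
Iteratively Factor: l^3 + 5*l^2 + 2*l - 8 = (l - 1)*(l^2 + 6*l + 8) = (l - 1)*(l + 4)*(l + 2)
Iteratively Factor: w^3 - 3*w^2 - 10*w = (w + 2)*(w^2 - 5*w) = w*(w + 2)*(w - 5)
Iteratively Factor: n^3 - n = (n + 1)*(n^2 - n) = (n - 1)*(n + 1)*(n)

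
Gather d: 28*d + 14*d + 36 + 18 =42*d + 54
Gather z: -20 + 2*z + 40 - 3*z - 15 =5 - z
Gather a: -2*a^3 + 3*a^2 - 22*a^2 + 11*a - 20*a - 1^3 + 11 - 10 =-2*a^3 - 19*a^2 - 9*a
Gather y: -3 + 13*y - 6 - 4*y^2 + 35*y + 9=-4*y^2 + 48*y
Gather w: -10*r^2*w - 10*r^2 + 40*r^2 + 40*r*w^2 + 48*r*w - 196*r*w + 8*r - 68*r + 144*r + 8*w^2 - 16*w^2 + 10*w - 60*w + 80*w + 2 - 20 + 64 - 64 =30*r^2 + 84*r + w^2*(40*r - 8) + w*(-10*r^2 - 148*r + 30) - 18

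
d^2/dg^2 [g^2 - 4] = 2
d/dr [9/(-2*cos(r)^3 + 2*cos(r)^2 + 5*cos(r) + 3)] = 36*(-6*cos(r)^2 + 4*cos(r) + 5)*sin(r)/(4*sin(r)^2 - 7*cos(r) + cos(3*r) - 10)^2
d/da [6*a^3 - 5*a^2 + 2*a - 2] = 18*a^2 - 10*a + 2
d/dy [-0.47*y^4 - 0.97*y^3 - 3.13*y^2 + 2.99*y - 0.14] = -1.88*y^3 - 2.91*y^2 - 6.26*y + 2.99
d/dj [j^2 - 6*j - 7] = 2*j - 6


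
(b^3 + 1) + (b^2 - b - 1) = b^3 + b^2 - b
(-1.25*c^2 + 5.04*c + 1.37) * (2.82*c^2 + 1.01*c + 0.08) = -3.525*c^4 + 12.9503*c^3 + 8.8538*c^2 + 1.7869*c + 0.1096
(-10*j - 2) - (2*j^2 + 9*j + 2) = -2*j^2 - 19*j - 4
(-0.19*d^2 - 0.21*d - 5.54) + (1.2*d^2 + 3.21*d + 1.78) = 1.01*d^2 + 3.0*d - 3.76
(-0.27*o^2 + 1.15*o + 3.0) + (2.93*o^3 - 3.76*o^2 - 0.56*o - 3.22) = 2.93*o^3 - 4.03*o^2 + 0.59*o - 0.22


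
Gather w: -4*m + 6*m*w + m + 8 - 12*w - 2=-3*m + w*(6*m - 12) + 6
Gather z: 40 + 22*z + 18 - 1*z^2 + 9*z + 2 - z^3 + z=-z^3 - z^2 + 32*z + 60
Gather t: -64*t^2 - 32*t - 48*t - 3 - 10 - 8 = -64*t^2 - 80*t - 21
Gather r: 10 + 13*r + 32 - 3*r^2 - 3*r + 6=-3*r^2 + 10*r + 48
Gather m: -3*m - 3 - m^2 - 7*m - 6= -m^2 - 10*m - 9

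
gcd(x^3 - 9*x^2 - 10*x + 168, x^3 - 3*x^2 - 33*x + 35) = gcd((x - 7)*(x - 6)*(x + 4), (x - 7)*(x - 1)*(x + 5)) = x - 7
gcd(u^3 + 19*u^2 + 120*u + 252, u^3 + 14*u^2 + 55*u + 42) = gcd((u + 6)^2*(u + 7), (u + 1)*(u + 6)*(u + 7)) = u^2 + 13*u + 42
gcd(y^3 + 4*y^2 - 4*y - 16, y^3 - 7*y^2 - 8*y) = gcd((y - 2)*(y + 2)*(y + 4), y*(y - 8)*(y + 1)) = 1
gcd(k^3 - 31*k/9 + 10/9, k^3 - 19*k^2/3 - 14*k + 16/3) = k^2 + 5*k/3 - 2/3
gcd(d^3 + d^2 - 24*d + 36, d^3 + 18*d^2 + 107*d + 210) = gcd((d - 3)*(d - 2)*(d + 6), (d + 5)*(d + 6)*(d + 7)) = d + 6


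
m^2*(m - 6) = m^3 - 6*m^2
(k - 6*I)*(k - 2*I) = k^2 - 8*I*k - 12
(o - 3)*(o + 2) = o^2 - o - 6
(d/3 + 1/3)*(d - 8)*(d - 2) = d^3/3 - 3*d^2 + 2*d + 16/3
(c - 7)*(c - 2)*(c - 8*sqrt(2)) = c^3 - 8*sqrt(2)*c^2 - 9*c^2 + 14*c + 72*sqrt(2)*c - 112*sqrt(2)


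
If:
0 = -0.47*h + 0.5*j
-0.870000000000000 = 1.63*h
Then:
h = -0.53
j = -0.50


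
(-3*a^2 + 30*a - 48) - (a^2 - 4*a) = -4*a^2 + 34*a - 48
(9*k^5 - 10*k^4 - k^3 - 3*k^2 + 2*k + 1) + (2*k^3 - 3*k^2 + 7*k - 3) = 9*k^5 - 10*k^4 + k^3 - 6*k^2 + 9*k - 2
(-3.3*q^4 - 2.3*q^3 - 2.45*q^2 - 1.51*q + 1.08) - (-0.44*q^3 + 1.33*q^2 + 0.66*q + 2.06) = -3.3*q^4 - 1.86*q^3 - 3.78*q^2 - 2.17*q - 0.98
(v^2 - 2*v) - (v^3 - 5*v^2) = -v^3 + 6*v^2 - 2*v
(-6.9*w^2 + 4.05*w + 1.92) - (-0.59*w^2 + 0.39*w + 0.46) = -6.31*w^2 + 3.66*w + 1.46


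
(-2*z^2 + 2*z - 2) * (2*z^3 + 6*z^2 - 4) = -4*z^5 - 8*z^4 + 8*z^3 - 4*z^2 - 8*z + 8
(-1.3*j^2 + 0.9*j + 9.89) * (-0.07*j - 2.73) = 0.091*j^3 + 3.486*j^2 - 3.1493*j - 26.9997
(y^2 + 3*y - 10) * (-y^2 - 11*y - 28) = -y^4 - 14*y^3 - 51*y^2 + 26*y + 280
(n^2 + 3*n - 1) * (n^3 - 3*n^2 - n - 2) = n^5 - 11*n^3 - 2*n^2 - 5*n + 2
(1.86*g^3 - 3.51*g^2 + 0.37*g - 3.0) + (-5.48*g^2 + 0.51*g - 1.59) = 1.86*g^3 - 8.99*g^2 + 0.88*g - 4.59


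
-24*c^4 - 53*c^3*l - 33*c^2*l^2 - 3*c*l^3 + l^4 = (-8*c + l)*(c + l)^2*(3*c + l)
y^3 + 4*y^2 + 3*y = y*(y + 1)*(y + 3)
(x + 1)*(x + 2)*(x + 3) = x^3 + 6*x^2 + 11*x + 6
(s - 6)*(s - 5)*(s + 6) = s^3 - 5*s^2 - 36*s + 180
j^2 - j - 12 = (j - 4)*(j + 3)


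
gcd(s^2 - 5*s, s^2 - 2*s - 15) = s - 5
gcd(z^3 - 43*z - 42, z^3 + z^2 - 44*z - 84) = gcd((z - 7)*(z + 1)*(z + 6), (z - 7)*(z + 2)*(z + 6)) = z^2 - z - 42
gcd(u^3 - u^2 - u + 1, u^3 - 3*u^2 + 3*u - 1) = u^2 - 2*u + 1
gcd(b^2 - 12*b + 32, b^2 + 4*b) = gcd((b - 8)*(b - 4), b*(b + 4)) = 1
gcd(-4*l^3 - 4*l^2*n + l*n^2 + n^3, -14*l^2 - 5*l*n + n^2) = 2*l + n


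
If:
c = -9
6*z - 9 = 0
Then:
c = -9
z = 3/2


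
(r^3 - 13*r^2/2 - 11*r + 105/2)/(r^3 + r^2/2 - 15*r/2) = (r - 7)/r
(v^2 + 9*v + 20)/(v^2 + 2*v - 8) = (v + 5)/(v - 2)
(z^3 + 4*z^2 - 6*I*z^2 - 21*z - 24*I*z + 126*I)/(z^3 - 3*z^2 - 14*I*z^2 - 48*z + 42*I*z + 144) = (z + 7)/(z - 8*I)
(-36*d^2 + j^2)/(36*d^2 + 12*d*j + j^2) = (-6*d + j)/(6*d + j)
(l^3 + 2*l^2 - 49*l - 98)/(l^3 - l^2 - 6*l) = (l^2 - 49)/(l*(l - 3))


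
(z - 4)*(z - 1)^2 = z^3 - 6*z^2 + 9*z - 4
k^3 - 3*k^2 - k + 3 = (k - 3)*(k - 1)*(k + 1)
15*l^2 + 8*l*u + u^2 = (3*l + u)*(5*l + u)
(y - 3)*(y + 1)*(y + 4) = y^3 + 2*y^2 - 11*y - 12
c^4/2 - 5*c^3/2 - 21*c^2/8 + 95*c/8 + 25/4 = (c/2 + 1)*(c - 5)*(c - 5/2)*(c + 1/2)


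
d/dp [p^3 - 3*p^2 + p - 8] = 3*p^2 - 6*p + 1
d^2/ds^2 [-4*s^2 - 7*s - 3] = -8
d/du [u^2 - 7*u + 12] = 2*u - 7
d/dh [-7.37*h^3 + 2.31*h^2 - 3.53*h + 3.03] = -22.11*h^2 + 4.62*h - 3.53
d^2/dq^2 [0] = 0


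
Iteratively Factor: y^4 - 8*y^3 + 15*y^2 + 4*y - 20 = (y - 2)*(y^3 - 6*y^2 + 3*y + 10) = (y - 2)*(y + 1)*(y^2 - 7*y + 10) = (y - 5)*(y - 2)*(y + 1)*(y - 2)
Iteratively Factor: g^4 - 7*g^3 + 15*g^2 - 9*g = (g - 3)*(g^3 - 4*g^2 + 3*g) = g*(g - 3)*(g^2 - 4*g + 3) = g*(g - 3)*(g - 1)*(g - 3)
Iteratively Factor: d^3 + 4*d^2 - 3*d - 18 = (d + 3)*(d^2 + d - 6) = (d - 2)*(d + 3)*(d + 3)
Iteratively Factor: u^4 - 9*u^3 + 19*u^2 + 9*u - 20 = (u - 5)*(u^3 - 4*u^2 - u + 4) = (u - 5)*(u - 4)*(u^2 - 1) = (u - 5)*(u - 4)*(u + 1)*(u - 1)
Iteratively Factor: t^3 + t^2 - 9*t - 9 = (t + 3)*(t^2 - 2*t - 3) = (t - 3)*(t + 3)*(t + 1)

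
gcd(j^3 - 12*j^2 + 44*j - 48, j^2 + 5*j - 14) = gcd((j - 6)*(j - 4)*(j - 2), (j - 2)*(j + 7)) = j - 2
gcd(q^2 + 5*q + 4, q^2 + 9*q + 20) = q + 4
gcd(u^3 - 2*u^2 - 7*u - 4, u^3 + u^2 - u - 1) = u^2 + 2*u + 1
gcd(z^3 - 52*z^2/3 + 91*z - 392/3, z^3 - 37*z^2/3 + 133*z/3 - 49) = z^2 - 28*z/3 + 49/3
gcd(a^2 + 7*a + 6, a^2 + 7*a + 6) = a^2 + 7*a + 6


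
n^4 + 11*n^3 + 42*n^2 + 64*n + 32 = (n + 1)*(n + 2)*(n + 4)^2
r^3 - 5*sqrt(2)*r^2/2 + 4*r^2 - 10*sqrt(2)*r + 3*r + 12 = (r + 4)*(r - 3*sqrt(2)/2)*(r - sqrt(2))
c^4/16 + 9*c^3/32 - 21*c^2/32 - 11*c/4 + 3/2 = (c/4 + 1)^2*(c - 3)*(c - 1/2)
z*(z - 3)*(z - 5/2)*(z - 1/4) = z^4 - 23*z^3/4 + 71*z^2/8 - 15*z/8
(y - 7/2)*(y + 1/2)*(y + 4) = y^3 + y^2 - 55*y/4 - 7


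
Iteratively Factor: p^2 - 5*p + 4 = (p - 1)*(p - 4)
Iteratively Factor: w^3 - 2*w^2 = (w)*(w^2 - 2*w) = w^2*(w - 2)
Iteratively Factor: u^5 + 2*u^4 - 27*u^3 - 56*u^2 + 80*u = (u - 5)*(u^4 + 7*u^3 + 8*u^2 - 16*u) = (u - 5)*(u - 1)*(u^3 + 8*u^2 + 16*u) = (u - 5)*(u - 1)*(u + 4)*(u^2 + 4*u) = u*(u - 5)*(u - 1)*(u + 4)*(u + 4)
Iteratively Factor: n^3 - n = (n + 1)*(n^2 - n) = (n - 1)*(n + 1)*(n)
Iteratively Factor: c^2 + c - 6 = (c - 2)*(c + 3)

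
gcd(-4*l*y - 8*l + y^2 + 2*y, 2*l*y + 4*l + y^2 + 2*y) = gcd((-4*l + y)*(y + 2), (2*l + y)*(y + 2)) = y + 2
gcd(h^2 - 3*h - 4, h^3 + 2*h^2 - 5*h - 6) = h + 1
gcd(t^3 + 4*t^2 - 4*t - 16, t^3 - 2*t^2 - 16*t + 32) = t^2 + 2*t - 8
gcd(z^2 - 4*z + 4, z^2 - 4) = z - 2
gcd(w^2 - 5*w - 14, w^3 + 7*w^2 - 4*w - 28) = w + 2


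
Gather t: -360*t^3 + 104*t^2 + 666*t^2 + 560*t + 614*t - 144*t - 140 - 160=-360*t^3 + 770*t^2 + 1030*t - 300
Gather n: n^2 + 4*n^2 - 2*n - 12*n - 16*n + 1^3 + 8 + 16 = 5*n^2 - 30*n + 25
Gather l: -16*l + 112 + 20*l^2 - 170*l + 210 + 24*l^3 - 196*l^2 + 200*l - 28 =24*l^3 - 176*l^2 + 14*l + 294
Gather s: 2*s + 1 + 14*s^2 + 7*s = 14*s^2 + 9*s + 1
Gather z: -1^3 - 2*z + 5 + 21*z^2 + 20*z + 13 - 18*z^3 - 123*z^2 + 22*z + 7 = -18*z^3 - 102*z^2 + 40*z + 24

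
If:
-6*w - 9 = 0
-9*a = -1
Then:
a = 1/9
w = -3/2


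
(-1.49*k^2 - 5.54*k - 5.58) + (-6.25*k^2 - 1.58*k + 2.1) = -7.74*k^2 - 7.12*k - 3.48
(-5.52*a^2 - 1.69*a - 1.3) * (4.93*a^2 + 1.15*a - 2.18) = -27.2136*a^4 - 14.6797*a^3 + 3.6811*a^2 + 2.1892*a + 2.834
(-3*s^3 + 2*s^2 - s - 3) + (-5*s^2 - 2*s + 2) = -3*s^3 - 3*s^2 - 3*s - 1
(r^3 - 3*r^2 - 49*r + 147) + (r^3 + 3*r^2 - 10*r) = 2*r^3 - 59*r + 147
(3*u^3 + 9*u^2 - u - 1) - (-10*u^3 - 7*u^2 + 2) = 13*u^3 + 16*u^2 - u - 3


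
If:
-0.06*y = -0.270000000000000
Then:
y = 4.50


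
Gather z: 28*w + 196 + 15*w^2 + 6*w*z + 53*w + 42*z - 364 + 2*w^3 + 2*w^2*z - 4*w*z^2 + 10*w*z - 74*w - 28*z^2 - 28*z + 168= 2*w^3 + 15*w^2 + 7*w + z^2*(-4*w - 28) + z*(2*w^2 + 16*w + 14)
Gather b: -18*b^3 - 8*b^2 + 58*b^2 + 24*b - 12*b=-18*b^3 + 50*b^2 + 12*b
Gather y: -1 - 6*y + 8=7 - 6*y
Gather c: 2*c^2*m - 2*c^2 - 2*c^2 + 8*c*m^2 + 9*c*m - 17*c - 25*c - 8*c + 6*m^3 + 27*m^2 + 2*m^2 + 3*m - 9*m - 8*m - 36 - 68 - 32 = c^2*(2*m - 4) + c*(8*m^2 + 9*m - 50) + 6*m^3 + 29*m^2 - 14*m - 136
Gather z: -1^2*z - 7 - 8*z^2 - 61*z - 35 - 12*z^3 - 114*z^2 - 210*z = -12*z^3 - 122*z^2 - 272*z - 42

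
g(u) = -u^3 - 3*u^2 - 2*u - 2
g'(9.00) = -299.00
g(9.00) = -992.00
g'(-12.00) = -362.00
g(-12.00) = 1318.00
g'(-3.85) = -23.37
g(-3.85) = 18.30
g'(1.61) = -19.44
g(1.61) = -17.17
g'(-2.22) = -3.47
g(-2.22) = -1.40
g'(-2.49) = -5.66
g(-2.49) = -0.18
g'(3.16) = -50.92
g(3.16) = -69.83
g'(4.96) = -105.56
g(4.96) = -207.75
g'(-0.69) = 0.71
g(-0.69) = -1.72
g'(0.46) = -5.39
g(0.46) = -3.65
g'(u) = -3*u^2 - 6*u - 2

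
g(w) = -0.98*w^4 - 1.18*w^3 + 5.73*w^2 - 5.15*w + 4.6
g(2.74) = -46.00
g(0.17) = 3.88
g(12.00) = -21592.40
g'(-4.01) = 144.74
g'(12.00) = -7151.15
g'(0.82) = -0.29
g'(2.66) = -73.49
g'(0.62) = -0.34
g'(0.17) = -3.32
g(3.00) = -70.52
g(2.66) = -39.83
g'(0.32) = -1.97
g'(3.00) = -108.47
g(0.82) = 3.14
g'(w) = -3.92*w^3 - 3.54*w^2 + 11.46*w - 5.15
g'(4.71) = -439.29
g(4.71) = -498.13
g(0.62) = 3.18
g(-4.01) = -59.92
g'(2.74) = -80.96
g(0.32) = 3.49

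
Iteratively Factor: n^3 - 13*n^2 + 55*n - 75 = (n - 5)*(n^2 - 8*n + 15) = (n - 5)*(n - 3)*(n - 5)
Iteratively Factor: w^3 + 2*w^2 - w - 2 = (w + 1)*(w^2 + w - 2) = (w + 1)*(w + 2)*(w - 1)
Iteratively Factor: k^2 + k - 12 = (k - 3)*(k + 4)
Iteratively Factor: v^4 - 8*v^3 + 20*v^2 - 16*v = (v - 4)*(v^3 - 4*v^2 + 4*v) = (v - 4)*(v - 2)*(v^2 - 2*v) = (v - 4)*(v - 2)^2*(v)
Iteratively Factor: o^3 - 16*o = (o)*(o^2 - 16) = o*(o - 4)*(o + 4)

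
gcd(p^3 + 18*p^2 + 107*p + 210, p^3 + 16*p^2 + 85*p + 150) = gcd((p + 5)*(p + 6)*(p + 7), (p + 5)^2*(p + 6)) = p^2 + 11*p + 30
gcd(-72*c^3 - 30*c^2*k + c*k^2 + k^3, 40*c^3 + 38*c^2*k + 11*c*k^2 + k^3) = 4*c + k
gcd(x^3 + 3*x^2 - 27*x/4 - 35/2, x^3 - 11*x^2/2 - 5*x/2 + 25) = x^2 - x/2 - 5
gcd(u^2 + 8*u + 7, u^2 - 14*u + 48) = 1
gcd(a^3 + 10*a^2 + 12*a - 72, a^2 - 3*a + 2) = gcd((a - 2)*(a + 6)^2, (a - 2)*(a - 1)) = a - 2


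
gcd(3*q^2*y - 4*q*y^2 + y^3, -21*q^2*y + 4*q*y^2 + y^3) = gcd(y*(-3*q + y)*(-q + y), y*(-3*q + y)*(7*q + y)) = -3*q*y + y^2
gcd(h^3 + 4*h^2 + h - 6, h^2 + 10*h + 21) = h + 3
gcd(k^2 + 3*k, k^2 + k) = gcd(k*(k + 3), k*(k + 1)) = k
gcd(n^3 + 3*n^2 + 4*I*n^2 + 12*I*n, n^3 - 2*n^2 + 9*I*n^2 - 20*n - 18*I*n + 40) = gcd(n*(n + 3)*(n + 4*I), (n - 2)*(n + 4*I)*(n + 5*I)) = n + 4*I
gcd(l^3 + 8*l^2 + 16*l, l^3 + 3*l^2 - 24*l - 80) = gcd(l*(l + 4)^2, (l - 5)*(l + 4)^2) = l^2 + 8*l + 16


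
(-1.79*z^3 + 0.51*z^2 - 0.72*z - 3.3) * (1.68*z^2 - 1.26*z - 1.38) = -3.0072*z^5 + 3.1122*z^4 + 0.618*z^3 - 5.3406*z^2 + 5.1516*z + 4.554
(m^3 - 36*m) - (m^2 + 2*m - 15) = m^3 - m^2 - 38*m + 15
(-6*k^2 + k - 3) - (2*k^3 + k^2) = -2*k^3 - 7*k^2 + k - 3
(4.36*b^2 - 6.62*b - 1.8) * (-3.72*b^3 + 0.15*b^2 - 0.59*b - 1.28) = -16.2192*b^5 + 25.2804*b^4 + 3.1306*b^3 - 1.945*b^2 + 9.5356*b + 2.304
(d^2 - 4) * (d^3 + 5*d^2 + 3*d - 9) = d^5 + 5*d^4 - d^3 - 29*d^2 - 12*d + 36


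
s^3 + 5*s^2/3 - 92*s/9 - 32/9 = (s - 8/3)*(s + 1/3)*(s + 4)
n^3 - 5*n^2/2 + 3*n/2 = n*(n - 3/2)*(n - 1)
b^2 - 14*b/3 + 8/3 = (b - 4)*(b - 2/3)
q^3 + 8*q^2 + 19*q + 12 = (q + 1)*(q + 3)*(q + 4)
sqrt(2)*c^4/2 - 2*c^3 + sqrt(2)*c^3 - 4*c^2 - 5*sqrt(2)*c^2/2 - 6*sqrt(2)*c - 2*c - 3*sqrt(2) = (c + 1)^2*(c - 3*sqrt(2))*(sqrt(2)*c/2 + 1)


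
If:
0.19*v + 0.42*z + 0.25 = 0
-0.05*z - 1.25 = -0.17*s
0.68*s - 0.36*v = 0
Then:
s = 5.74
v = 10.84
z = -5.50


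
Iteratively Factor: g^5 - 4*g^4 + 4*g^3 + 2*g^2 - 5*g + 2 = (g - 1)*(g^4 - 3*g^3 + g^2 + 3*g - 2) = (g - 1)^2*(g^3 - 2*g^2 - g + 2) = (g - 1)^2*(g + 1)*(g^2 - 3*g + 2) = (g - 2)*(g - 1)^2*(g + 1)*(g - 1)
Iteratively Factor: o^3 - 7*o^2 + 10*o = (o - 5)*(o^2 - 2*o) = o*(o - 5)*(o - 2)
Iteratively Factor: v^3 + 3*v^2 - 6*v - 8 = (v + 1)*(v^2 + 2*v - 8) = (v + 1)*(v + 4)*(v - 2)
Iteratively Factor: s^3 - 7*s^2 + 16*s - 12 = (s - 2)*(s^2 - 5*s + 6) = (s - 3)*(s - 2)*(s - 2)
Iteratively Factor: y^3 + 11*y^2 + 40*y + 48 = (y + 4)*(y^2 + 7*y + 12) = (y + 4)^2*(y + 3)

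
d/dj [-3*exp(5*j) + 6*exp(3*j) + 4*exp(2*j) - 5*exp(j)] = (-15*exp(4*j) + 18*exp(2*j) + 8*exp(j) - 5)*exp(j)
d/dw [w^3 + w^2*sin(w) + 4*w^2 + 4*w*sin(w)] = w^2*cos(w) + 3*w^2 + 2*w*sin(w) + 4*w*cos(w) + 8*w + 4*sin(w)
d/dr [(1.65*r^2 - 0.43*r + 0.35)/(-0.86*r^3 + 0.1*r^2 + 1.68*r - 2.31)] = (1.419*r^4 - 0.7396*r^3 + 3.718*r^2 - 7.693*r + 0.4053)/(0.7396*r^6 - 0.172*r^5 - 2.8796*r^4 + 4.3092*r^3 + 2.3604*r^2 - 7.7616*r + 5.3361)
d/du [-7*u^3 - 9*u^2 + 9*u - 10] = -21*u^2 - 18*u + 9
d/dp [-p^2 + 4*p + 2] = 4 - 2*p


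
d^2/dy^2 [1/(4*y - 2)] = 4/(2*y - 1)^3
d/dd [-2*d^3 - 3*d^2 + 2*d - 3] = -6*d^2 - 6*d + 2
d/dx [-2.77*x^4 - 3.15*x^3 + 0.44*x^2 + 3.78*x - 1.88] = -11.08*x^3 - 9.45*x^2 + 0.88*x + 3.78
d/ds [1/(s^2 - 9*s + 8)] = (9 - 2*s)/(s^2 - 9*s + 8)^2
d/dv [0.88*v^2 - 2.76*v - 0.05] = 1.76*v - 2.76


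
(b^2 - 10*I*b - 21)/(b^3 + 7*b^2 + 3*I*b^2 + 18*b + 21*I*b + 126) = (b - 7*I)/(b^2 + b*(7 + 6*I) + 42*I)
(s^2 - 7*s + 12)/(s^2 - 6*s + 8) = (s - 3)/(s - 2)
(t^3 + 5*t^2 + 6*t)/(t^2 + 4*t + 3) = t*(t + 2)/(t + 1)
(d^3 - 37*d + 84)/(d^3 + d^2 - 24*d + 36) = (d^2 + 3*d - 28)/(d^2 + 4*d - 12)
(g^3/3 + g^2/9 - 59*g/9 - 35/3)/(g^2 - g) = (3*g^3 + g^2 - 59*g - 105)/(9*g*(g - 1))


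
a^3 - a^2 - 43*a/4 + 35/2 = (a - 5/2)*(a - 2)*(a + 7/2)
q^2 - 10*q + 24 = (q - 6)*(q - 4)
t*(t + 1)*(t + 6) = t^3 + 7*t^2 + 6*t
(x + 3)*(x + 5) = x^2 + 8*x + 15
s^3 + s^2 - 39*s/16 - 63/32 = (s - 3/2)*(s + 3/4)*(s + 7/4)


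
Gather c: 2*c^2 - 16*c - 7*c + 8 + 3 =2*c^2 - 23*c + 11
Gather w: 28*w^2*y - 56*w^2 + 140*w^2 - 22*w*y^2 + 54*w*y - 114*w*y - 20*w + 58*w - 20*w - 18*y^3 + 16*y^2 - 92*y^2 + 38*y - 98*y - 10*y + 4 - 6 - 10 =w^2*(28*y + 84) + w*(-22*y^2 - 60*y + 18) - 18*y^3 - 76*y^2 - 70*y - 12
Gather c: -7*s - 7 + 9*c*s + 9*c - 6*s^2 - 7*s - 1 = c*(9*s + 9) - 6*s^2 - 14*s - 8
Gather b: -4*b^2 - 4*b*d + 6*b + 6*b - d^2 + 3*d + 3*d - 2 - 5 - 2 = -4*b^2 + b*(12 - 4*d) - d^2 + 6*d - 9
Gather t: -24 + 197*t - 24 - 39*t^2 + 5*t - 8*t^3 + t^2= -8*t^3 - 38*t^2 + 202*t - 48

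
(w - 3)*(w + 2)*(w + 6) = w^3 + 5*w^2 - 12*w - 36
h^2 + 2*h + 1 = (h + 1)^2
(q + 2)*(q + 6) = q^2 + 8*q + 12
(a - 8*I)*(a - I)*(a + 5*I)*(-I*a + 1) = -I*a^4 - 3*a^3 - 41*I*a^2 - 3*a - 40*I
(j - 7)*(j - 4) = j^2 - 11*j + 28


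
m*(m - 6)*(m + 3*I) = m^3 - 6*m^2 + 3*I*m^2 - 18*I*m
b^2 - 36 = (b - 6)*(b + 6)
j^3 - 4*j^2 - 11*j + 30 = (j - 5)*(j - 2)*(j + 3)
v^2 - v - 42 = (v - 7)*(v + 6)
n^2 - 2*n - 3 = (n - 3)*(n + 1)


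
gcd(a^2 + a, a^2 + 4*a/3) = a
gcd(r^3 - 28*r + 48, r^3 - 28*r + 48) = r^3 - 28*r + 48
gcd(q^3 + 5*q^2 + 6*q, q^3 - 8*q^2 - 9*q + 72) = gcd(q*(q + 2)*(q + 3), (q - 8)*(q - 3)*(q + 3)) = q + 3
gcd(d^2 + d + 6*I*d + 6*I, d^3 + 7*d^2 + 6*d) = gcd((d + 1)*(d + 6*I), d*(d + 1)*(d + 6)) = d + 1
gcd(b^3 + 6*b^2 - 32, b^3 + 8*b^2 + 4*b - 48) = b^2 + 2*b - 8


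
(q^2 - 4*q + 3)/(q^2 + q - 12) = (q - 1)/(q + 4)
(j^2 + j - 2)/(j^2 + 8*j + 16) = (j^2 + j - 2)/(j^2 + 8*j + 16)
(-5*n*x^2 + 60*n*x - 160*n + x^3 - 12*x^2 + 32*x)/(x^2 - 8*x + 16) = (-5*n*x + 40*n + x^2 - 8*x)/(x - 4)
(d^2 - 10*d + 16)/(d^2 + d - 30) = (d^2 - 10*d + 16)/(d^2 + d - 30)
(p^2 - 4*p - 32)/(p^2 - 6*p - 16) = (p + 4)/(p + 2)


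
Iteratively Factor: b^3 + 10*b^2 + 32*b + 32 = (b + 4)*(b^2 + 6*b + 8) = (b + 2)*(b + 4)*(b + 4)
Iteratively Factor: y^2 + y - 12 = (y - 3)*(y + 4)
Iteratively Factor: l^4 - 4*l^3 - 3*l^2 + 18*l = (l)*(l^3 - 4*l^2 - 3*l + 18) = l*(l - 3)*(l^2 - l - 6) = l*(l - 3)^2*(l + 2)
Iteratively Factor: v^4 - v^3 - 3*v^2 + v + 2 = (v + 1)*(v^3 - 2*v^2 - v + 2) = (v - 1)*(v + 1)*(v^2 - v - 2) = (v - 1)*(v + 1)^2*(v - 2)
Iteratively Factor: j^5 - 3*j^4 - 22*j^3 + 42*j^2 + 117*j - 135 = (j + 3)*(j^4 - 6*j^3 - 4*j^2 + 54*j - 45) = (j + 3)^2*(j^3 - 9*j^2 + 23*j - 15) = (j - 5)*(j + 3)^2*(j^2 - 4*j + 3) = (j - 5)*(j - 3)*(j + 3)^2*(j - 1)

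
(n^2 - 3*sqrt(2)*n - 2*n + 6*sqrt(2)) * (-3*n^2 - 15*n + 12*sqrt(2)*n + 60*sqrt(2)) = -3*n^4 - 9*n^3 + 21*sqrt(2)*n^3 - 42*n^2 + 63*sqrt(2)*n^2 - 210*sqrt(2)*n - 216*n + 720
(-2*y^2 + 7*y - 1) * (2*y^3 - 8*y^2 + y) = -4*y^5 + 30*y^4 - 60*y^3 + 15*y^2 - y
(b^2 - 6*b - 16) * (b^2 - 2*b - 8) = b^4 - 8*b^3 - 12*b^2 + 80*b + 128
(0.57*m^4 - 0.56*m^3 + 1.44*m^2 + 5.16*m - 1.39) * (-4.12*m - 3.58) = -2.3484*m^5 + 0.2666*m^4 - 3.928*m^3 - 26.4144*m^2 - 12.746*m + 4.9762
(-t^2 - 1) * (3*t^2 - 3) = 3 - 3*t^4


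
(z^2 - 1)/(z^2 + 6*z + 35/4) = 4*(z^2 - 1)/(4*z^2 + 24*z + 35)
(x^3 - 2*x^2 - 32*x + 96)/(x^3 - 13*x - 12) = (x^2 + 2*x - 24)/(x^2 + 4*x + 3)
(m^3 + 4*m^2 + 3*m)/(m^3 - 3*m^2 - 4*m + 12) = m*(m^2 + 4*m + 3)/(m^3 - 3*m^2 - 4*m + 12)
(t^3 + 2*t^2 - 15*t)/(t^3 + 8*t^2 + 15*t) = (t - 3)/(t + 3)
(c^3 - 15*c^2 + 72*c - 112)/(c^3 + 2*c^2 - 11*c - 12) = (c^3 - 15*c^2 + 72*c - 112)/(c^3 + 2*c^2 - 11*c - 12)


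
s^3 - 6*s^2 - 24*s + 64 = (s - 8)*(s - 2)*(s + 4)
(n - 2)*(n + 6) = n^2 + 4*n - 12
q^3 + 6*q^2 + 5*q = q*(q + 1)*(q + 5)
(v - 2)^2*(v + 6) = v^3 + 2*v^2 - 20*v + 24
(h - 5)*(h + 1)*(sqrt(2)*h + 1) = sqrt(2)*h^3 - 4*sqrt(2)*h^2 + h^2 - 5*sqrt(2)*h - 4*h - 5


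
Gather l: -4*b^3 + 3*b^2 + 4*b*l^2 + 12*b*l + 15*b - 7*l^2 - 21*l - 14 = -4*b^3 + 3*b^2 + 15*b + l^2*(4*b - 7) + l*(12*b - 21) - 14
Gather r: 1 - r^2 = 1 - r^2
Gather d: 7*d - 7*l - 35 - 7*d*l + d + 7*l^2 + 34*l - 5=d*(8 - 7*l) + 7*l^2 + 27*l - 40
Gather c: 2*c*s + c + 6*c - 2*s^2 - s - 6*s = c*(2*s + 7) - 2*s^2 - 7*s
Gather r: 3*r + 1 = 3*r + 1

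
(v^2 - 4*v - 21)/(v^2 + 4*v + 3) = (v - 7)/(v + 1)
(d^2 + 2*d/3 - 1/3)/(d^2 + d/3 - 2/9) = 3*(d + 1)/(3*d + 2)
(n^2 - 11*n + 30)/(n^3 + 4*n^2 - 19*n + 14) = (n^2 - 11*n + 30)/(n^3 + 4*n^2 - 19*n + 14)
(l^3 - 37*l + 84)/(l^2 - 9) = (l^2 + 3*l - 28)/(l + 3)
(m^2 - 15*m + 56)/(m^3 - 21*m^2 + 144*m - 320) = (m - 7)/(m^2 - 13*m + 40)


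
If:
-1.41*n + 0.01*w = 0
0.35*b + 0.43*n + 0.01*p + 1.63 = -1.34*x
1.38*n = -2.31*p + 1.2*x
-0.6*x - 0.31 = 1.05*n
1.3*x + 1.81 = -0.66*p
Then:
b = -1.05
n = 0.29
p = -0.71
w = 41.45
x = -1.03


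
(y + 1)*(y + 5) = y^2 + 6*y + 5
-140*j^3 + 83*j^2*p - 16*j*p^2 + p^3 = (-7*j + p)*(-5*j + p)*(-4*j + p)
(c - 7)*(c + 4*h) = c^2 + 4*c*h - 7*c - 28*h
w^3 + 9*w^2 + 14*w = w*(w + 2)*(w + 7)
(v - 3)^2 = v^2 - 6*v + 9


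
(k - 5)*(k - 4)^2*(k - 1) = k^4 - 14*k^3 + 69*k^2 - 136*k + 80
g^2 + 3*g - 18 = (g - 3)*(g + 6)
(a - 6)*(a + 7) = a^2 + a - 42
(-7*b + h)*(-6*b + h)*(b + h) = 42*b^3 + 29*b^2*h - 12*b*h^2 + h^3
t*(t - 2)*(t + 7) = t^3 + 5*t^2 - 14*t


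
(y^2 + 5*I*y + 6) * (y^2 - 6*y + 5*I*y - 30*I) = y^4 - 6*y^3 + 10*I*y^3 - 19*y^2 - 60*I*y^2 + 114*y + 30*I*y - 180*I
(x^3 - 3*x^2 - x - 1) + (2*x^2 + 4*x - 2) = x^3 - x^2 + 3*x - 3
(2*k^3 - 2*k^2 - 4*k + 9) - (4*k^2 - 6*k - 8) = 2*k^3 - 6*k^2 + 2*k + 17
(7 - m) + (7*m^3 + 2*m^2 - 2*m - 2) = 7*m^3 + 2*m^2 - 3*m + 5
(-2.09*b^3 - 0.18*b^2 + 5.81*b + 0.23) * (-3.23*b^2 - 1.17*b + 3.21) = 6.7507*b^5 + 3.0267*b^4 - 25.2646*b^3 - 8.1184*b^2 + 18.381*b + 0.7383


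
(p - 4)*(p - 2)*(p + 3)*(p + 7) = p^4 + 4*p^3 - 31*p^2 - 46*p + 168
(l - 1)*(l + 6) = l^2 + 5*l - 6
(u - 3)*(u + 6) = u^2 + 3*u - 18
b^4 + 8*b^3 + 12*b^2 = b^2*(b + 2)*(b + 6)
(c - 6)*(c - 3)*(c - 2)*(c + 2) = c^4 - 9*c^3 + 14*c^2 + 36*c - 72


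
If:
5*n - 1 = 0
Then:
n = 1/5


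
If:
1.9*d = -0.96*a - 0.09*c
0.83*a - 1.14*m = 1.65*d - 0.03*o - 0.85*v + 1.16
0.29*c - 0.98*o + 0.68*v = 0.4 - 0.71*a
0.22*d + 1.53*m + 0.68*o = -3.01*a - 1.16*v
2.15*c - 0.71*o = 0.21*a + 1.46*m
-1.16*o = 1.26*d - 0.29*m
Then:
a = 0.10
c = -0.38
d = -0.03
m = -0.53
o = -0.10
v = 0.51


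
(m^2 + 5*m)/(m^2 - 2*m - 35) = m/(m - 7)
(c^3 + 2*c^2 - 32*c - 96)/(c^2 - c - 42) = (-c^3 - 2*c^2 + 32*c + 96)/(-c^2 + c + 42)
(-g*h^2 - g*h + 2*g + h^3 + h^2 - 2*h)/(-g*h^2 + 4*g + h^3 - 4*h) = (h - 1)/(h - 2)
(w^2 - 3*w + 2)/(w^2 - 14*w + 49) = (w^2 - 3*w + 2)/(w^2 - 14*w + 49)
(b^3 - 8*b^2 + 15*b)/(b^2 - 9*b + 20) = b*(b - 3)/(b - 4)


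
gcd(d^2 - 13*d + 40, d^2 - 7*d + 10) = d - 5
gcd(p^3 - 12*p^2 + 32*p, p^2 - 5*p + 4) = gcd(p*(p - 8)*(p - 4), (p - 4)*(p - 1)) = p - 4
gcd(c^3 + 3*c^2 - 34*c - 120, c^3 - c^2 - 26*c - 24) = c^2 - 2*c - 24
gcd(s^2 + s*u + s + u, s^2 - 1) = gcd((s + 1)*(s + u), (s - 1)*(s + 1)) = s + 1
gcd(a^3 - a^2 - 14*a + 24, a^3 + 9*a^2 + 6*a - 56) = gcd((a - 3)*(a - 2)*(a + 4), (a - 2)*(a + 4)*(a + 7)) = a^2 + 2*a - 8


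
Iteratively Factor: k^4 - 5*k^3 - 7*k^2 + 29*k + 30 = (k + 2)*(k^3 - 7*k^2 + 7*k + 15) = (k - 5)*(k + 2)*(k^2 - 2*k - 3) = (k - 5)*(k + 1)*(k + 2)*(k - 3)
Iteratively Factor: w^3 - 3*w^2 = (w - 3)*(w^2) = w*(w - 3)*(w)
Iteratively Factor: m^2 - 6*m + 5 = (m - 5)*(m - 1)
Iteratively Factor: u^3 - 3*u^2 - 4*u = (u + 1)*(u^2 - 4*u) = (u - 4)*(u + 1)*(u)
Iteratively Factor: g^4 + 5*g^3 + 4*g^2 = (g)*(g^3 + 5*g^2 + 4*g) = g^2*(g^2 + 5*g + 4) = g^2*(g + 4)*(g + 1)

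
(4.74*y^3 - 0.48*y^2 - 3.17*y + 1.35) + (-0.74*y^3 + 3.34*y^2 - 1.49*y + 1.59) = 4.0*y^3 + 2.86*y^2 - 4.66*y + 2.94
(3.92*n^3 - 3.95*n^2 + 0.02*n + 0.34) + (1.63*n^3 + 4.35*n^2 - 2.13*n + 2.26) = 5.55*n^3 + 0.399999999999999*n^2 - 2.11*n + 2.6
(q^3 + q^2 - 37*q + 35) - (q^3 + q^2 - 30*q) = 35 - 7*q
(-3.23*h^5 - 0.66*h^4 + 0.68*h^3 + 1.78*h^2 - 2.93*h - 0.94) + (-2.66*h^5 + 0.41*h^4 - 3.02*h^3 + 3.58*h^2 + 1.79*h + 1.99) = -5.89*h^5 - 0.25*h^4 - 2.34*h^3 + 5.36*h^2 - 1.14*h + 1.05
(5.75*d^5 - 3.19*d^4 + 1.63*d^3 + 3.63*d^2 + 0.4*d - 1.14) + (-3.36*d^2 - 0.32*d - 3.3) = 5.75*d^5 - 3.19*d^4 + 1.63*d^3 + 0.27*d^2 + 0.08*d - 4.44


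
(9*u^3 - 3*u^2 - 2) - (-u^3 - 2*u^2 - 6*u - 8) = 10*u^3 - u^2 + 6*u + 6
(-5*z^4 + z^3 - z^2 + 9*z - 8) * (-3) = 15*z^4 - 3*z^3 + 3*z^2 - 27*z + 24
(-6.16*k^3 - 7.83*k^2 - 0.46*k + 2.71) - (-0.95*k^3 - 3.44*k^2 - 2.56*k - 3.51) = -5.21*k^3 - 4.39*k^2 + 2.1*k + 6.22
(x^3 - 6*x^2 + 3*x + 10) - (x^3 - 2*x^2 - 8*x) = -4*x^2 + 11*x + 10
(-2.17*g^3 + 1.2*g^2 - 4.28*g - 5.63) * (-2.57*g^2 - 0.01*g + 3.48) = 5.5769*g^5 - 3.0623*g^4 + 3.436*g^3 + 18.6879*g^2 - 14.8381*g - 19.5924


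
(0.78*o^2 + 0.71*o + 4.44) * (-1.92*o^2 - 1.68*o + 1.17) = -1.4976*o^4 - 2.6736*o^3 - 8.805*o^2 - 6.6285*o + 5.1948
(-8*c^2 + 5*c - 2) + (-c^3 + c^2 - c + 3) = -c^3 - 7*c^2 + 4*c + 1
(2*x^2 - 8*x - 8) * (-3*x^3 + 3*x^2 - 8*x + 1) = -6*x^5 + 30*x^4 - 16*x^3 + 42*x^2 + 56*x - 8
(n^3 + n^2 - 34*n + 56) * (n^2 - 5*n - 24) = n^5 - 4*n^4 - 63*n^3 + 202*n^2 + 536*n - 1344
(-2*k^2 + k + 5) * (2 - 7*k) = 14*k^3 - 11*k^2 - 33*k + 10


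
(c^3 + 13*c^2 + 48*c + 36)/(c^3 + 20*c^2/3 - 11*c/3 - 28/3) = 3*(c^2 + 12*c + 36)/(3*c^2 + 17*c - 28)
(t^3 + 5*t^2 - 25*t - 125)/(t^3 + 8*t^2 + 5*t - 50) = (t - 5)/(t - 2)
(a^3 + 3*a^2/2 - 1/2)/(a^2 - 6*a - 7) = (2*a^2 + a - 1)/(2*(a - 7))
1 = 1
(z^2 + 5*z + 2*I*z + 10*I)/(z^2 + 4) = (z + 5)/(z - 2*I)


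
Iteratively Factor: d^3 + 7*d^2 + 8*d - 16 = (d + 4)*(d^2 + 3*d - 4) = (d + 4)^2*(d - 1)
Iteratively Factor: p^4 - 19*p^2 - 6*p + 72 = (p + 3)*(p^3 - 3*p^2 - 10*p + 24) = (p + 3)^2*(p^2 - 6*p + 8) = (p - 4)*(p + 3)^2*(p - 2)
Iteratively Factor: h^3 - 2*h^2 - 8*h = (h + 2)*(h^2 - 4*h) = (h - 4)*(h + 2)*(h)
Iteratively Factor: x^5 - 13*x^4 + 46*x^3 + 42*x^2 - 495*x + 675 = (x - 3)*(x^4 - 10*x^3 + 16*x^2 + 90*x - 225) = (x - 3)*(x + 3)*(x^3 - 13*x^2 + 55*x - 75) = (x - 5)*(x - 3)*(x + 3)*(x^2 - 8*x + 15) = (x - 5)^2*(x - 3)*(x + 3)*(x - 3)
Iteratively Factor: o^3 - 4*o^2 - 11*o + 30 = (o + 3)*(o^2 - 7*o + 10) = (o - 5)*(o + 3)*(o - 2)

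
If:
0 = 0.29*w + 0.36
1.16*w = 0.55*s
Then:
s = -2.62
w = -1.24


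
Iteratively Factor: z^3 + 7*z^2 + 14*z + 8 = (z + 1)*(z^2 + 6*z + 8) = (z + 1)*(z + 2)*(z + 4)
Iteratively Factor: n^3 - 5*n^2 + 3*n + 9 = (n - 3)*(n^2 - 2*n - 3) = (n - 3)*(n + 1)*(n - 3)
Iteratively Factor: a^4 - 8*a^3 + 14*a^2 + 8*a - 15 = (a + 1)*(a^3 - 9*a^2 + 23*a - 15) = (a - 5)*(a + 1)*(a^2 - 4*a + 3) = (a - 5)*(a - 3)*(a + 1)*(a - 1)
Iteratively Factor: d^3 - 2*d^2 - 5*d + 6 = (d + 2)*(d^2 - 4*d + 3) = (d - 3)*(d + 2)*(d - 1)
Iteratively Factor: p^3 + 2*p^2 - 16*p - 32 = (p + 4)*(p^2 - 2*p - 8) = (p + 2)*(p + 4)*(p - 4)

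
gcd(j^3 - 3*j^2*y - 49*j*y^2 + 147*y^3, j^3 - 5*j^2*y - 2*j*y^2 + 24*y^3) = -j + 3*y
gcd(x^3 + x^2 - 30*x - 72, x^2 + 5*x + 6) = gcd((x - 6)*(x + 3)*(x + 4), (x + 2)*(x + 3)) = x + 3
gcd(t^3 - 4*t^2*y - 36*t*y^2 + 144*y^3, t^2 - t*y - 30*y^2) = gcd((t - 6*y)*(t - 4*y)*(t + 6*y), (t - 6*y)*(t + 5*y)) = -t + 6*y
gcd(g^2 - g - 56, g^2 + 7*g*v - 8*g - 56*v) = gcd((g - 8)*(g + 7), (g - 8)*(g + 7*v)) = g - 8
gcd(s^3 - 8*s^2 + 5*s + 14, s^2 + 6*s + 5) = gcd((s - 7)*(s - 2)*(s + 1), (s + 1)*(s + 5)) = s + 1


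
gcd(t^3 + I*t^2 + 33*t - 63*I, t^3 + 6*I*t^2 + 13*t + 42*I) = t^2 + 4*I*t + 21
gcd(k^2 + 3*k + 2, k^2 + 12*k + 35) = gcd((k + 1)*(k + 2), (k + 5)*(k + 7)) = 1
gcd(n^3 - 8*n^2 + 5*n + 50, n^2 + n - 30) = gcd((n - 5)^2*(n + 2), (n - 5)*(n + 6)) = n - 5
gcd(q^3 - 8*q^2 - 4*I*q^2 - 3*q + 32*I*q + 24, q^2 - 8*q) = q - 8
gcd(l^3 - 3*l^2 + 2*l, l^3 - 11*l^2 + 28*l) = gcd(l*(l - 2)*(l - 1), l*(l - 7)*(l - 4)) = l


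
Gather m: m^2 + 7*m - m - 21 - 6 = m^2 + 6*m - 27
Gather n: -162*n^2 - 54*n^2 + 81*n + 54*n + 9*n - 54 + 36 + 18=-216*n^2 + 144*n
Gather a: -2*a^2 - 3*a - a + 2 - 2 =-2*a^2 - 4*a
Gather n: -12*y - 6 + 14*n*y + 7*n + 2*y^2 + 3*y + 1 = n*(14*y + 7) + 2*y^2 - 9*y - 5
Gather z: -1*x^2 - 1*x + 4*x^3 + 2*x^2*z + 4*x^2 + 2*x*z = 4*x^3 + 3*x^2 - x + z*(2*x^2 + 2*x)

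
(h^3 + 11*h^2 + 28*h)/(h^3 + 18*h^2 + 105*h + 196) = h/(h + 7)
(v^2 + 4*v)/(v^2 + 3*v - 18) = v*(v + 4)/(v^2 + 3*v - 18)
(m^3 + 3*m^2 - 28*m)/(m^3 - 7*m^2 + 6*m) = (m^2 + 3*m - 28)/(m^2 - 7*m + 6)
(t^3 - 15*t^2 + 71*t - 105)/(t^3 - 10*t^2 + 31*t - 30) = (t - 7)/(t - 2)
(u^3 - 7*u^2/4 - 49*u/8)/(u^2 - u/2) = (8*u^2 - 14*u - 49)/(4*(2*u - 1))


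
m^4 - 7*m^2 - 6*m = m*(m - 3)*(m + 1)*(m + 2)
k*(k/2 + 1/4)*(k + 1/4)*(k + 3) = k^4/2 + 15*k^3/8 + 19*k^2/16 + 3*k/16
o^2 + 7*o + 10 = (o + 2)*(o + 5)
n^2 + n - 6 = (n - 2)*(n + 3)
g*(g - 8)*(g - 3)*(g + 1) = g^4 - 10*g^3 + 13*g^2 + 24*g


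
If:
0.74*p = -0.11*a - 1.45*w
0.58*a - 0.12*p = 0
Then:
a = -0.393309222423146*w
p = -1.90099457504521*w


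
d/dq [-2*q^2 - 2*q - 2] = -4*q - 2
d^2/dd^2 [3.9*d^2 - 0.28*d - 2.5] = 7.80000000000000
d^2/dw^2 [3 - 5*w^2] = -10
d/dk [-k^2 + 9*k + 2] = 9 - 2*k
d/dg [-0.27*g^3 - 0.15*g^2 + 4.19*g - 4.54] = -0.81*g^2 - 0.3*g + 4.19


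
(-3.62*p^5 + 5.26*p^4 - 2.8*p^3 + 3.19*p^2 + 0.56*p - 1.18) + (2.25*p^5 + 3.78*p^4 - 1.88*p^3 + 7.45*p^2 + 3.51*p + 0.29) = -1.37*p^5 + 9.04*p^4 - 4.68*p^3 + 10.64*p^2 + 4.07*p - 0.89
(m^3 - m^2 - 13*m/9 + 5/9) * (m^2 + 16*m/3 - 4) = m^5 + 13*m^4/3 - 97*m^3/9 - 85*m^2/27 + 236*m/27 - 20/9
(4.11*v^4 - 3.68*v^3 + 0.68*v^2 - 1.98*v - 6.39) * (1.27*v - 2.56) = 5.2197*v^5 - 15.1952*v^4 + 10.2844*v^3 - 4.2554*v^2 - 3.0465*v + 16.3584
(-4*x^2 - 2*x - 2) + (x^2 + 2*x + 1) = -3*x^2 - 1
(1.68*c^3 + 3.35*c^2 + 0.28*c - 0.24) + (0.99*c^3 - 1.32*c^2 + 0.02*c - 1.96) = 2.67*c^3 + 2.03*c^2 + 0.3*c - 2.2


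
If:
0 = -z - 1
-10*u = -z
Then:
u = -1/10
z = -1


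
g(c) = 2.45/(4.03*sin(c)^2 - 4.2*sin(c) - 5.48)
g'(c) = 2.45*(-8.06*sin(c)*cos(c) + 4.2*cos(c))/(4.03*sin(c)^2 - 4.2*sin(c) - 5.48)^2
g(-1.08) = 1.80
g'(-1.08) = 7.07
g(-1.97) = 1.35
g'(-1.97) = -3.38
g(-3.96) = -0.38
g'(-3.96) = 0.07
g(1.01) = -0.40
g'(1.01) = -0.09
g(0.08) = -0.42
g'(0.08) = 0.26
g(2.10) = -0.40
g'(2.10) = 0.09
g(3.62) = -0.91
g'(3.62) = -2.37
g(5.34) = 4.38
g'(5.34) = 49.20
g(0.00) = -0.45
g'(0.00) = 0.34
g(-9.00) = -0.80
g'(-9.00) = -1.79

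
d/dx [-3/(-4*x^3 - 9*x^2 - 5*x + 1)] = 3*(-12*x^2 - 18*x - 5)/(4*x^3 + 9*x^2 + 5*x - 1)^2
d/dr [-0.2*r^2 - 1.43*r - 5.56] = -0.4*r - 1.43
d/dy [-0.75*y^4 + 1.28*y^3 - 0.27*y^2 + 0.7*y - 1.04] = -3.0*y^3 + 3.84*y^2 - 0.54*y + 0.7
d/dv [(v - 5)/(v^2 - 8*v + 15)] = -1/(v^2 - 6*v + 9)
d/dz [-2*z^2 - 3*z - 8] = -4*z - 3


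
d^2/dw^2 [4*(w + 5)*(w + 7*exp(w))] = 28*w*exp(w) + 196*exp(w) + 8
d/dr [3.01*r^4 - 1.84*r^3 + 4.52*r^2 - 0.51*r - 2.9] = 12.04*r^3 - 5.52*r^2 + 9.04*r - 0.51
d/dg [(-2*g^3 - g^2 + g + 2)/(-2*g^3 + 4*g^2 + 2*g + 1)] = (-10*g^4 - 4*g^3 - 18*g - 3)/(4*g^6 - 16*g^5 + 8*g^4 + 12*g^3 + 12*g^2 + 4*g + 1)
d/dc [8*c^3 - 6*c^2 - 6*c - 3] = 24*c^2 - 12*c - 6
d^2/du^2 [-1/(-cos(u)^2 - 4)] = 2*(-2*sin(u)^4 - 7*sin(u)^2 + 5)/(cos(u)^2 + 4)^3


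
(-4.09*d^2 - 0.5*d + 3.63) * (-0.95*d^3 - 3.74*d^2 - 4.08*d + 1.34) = 3.8855*d^5 + 15.7716*d^4 + 15.1087*d^3 - 17.0168*d^2 - 15.4804*d + 4.8642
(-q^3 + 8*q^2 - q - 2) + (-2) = -q^3 + 8*q^2 - q - 4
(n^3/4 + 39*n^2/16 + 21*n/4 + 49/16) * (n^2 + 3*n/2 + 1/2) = n^5/4 + 45*n^4/16 + 289*n^3/32 + 389*n^2/32 + 231*n/32 + 49/32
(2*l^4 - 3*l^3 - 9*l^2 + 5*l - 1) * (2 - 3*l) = -6*l^5 + 13*l^4 + 21*l^3 - 33*l^2 + 13*l - 2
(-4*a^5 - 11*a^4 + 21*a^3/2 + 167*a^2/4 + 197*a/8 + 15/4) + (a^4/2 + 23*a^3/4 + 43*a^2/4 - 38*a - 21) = -4*a^5 - 21*a^4/2 + 65*a^3/4 + 105*a^2/2 - 107*a/8 - 69/4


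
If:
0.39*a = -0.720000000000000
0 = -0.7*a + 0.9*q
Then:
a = -1.85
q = -1.44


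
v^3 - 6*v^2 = v^2*(v - 6)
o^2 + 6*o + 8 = (o + 2)*(o + 4)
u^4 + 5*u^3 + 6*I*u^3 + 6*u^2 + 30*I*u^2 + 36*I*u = u*(u + 2)*(u + 3)*(u + 6*I)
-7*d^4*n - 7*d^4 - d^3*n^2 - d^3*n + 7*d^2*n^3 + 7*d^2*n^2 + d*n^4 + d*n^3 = (-d + n)*(d + n)*(7*d + n)*(d*n + d)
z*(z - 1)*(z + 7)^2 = z^4 + 13*z^3 + 35*z^2 - 49*z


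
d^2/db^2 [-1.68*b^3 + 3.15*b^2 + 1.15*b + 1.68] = 6.3 - 10.08*b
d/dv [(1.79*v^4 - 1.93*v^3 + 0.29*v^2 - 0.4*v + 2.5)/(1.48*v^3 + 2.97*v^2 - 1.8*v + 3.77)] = (2.6492*v^6 + 10.6326*v^5 - 15.8273*v^4 + 35.1252*v^3 - 32.2623*v^2 - 12.6634*v + 2.992)/(2.1904*v^6 + 8.7912*v^5 + 3.4929*v^4 + 0.4672*v^3 + 25.6338*v^2 - 13.572*v + 14.2129)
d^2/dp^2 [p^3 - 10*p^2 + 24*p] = 6*p - 20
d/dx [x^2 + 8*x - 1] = 2*x + 8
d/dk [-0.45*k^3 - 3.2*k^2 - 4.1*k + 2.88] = -1.35*k^2 - 6.4*k - 4.1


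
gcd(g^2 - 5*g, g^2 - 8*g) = g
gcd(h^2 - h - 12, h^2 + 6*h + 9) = h + 3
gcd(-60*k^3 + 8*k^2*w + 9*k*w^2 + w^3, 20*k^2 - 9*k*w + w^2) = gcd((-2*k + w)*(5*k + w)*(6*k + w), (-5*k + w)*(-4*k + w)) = 1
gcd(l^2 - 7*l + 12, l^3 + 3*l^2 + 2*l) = 1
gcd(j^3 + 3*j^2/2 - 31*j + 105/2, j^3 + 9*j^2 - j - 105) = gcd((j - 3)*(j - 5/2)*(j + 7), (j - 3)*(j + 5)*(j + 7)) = j^2 + 4*j - 21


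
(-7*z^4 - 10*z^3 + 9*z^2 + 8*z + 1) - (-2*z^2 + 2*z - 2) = -7*z^4 - 10*z^3 + 11*z^2 + 6*z + 3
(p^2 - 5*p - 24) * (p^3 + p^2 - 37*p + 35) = p^5 - 4*p^4 - 66*p^3 + 196*p^2 + 713*p - 840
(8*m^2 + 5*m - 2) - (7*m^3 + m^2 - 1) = -7*m^3 + 7*m^2 + 5*m - 1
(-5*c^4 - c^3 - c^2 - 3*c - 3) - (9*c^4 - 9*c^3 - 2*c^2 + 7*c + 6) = -14*c^4 + 8*c^3 + c^2 - 10*c - 9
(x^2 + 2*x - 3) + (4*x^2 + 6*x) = 5*x^2 + 8*x - 3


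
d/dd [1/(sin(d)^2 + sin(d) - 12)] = -(2*sin(d) + 1)*cos(d)/(sin(d)^2 + sin(d) - 12)^2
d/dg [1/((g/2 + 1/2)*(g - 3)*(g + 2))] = 2*(7 - 3*g^2)/(g^6 - 14*g^4 - 12*g^3 + 49*g^2 + 84*g + 36)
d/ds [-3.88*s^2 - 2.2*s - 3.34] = -7.76*s - 2.2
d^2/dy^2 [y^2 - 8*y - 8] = 2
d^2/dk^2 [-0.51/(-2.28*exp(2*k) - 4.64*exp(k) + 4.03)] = (0.51*(4.56*exp(k) + 4.64)*(9.12*exp(k) + 9.28)*exp(k) - (4.6512*exp(k) + 2.3664)*(2.28*exp(2*k) + 4.64*exp(k) - 4.03))*exp(k)/(2.28*exp(2*k) + 4.64*exp(k) - 4.03)^3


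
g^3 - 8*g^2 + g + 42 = (g - 7)*(g - 3)*(g + 2)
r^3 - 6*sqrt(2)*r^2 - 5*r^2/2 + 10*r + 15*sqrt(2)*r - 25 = (r - 5/2)*(r - 5*sqrt(2))*(r - sqrt(2))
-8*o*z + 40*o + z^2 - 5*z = (-8*o + z)*(z - 5)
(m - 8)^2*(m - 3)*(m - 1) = m^4 - 20*m^3 + 131*m^2 - 304*m + 192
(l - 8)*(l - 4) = l^2 - 12*l + 32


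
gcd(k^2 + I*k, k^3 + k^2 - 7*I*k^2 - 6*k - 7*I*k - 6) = 1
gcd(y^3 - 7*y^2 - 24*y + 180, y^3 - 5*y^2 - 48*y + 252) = y^2 - 12*y + 36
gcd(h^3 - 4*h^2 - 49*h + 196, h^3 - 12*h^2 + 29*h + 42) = h - 7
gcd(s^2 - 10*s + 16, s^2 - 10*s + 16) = s^2 - 10*s + 16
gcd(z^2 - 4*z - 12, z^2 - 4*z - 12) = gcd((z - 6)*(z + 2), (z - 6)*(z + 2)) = z^2 - 4*z - 12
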